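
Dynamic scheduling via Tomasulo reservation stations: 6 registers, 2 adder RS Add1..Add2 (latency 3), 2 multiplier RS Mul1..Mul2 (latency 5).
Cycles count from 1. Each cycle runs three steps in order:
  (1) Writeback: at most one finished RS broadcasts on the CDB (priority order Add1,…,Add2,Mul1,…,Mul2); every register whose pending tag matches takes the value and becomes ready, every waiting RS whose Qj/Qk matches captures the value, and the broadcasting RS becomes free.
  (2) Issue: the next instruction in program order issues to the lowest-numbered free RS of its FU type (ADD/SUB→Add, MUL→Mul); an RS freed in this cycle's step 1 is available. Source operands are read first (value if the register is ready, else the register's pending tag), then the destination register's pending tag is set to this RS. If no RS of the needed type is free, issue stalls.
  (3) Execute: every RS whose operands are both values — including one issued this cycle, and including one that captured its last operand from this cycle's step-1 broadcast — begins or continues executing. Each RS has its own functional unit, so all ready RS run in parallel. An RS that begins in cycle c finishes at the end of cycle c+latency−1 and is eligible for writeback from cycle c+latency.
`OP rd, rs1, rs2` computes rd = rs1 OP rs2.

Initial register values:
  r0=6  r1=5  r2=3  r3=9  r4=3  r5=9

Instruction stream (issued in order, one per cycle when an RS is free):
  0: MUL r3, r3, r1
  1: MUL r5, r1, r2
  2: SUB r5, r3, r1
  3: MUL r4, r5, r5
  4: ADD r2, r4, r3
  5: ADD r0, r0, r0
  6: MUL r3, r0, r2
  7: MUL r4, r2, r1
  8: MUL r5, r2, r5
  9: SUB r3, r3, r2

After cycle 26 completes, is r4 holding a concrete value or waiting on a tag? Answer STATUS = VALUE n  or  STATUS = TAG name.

  c1: issue MUL r3<-Mul1  regs: r0:6,r1:5,r2:3,r3:Mul1,r4:3,r5:9
  c2: issue MUL r5<-Mul2  regs: r0:6,r1:5,r2:3,r3:Mul1,r4:3,r5:Mul2
  c3: issue SUB r5<-Add1  regs: r0:6,r1:5,r2:3,r3:Mul1,r4:3,r5:Add1
  c4: stall  regs: r0:6,r1:5,r2:3,r3:Mul1,r4:3,r5:Add1
  c5: stall  regs: r0:6,r1:5,r2:3,r3:Mul1,r4:3,r5:Add1
  c6: CDB Mul1=45; issue MUL r4<-Mul1  regs: r0:6,r1:5,r2:3,r3:45,r4:Mul1,r5:Add1
  c7: CDB Mul2=15; issue ADD r2<-Add2  regs: r0:6,r1:5,r2:Add2,r3:45,r4:Mul1,r5:Add1
  c8: stall  regs: r0:6,r1:5,r2:Add2,r3:45,r4:Mul1,r5:Add1
  c9: CDB Add1=40; issue ADD r0<-Add1  regs: r0:Add1,r1:5,r2:Add2,r3:45,r4:Mul1,r5:40
  c10: issue MUL r3<-Mul2  regs: r0:Add1,r1:5,r2:Add2,r3:Mul2,r4:Mul1,r5:40
  c11: stall  regs: r0:Add1,r1:5,r2:Add2,r3:Mul2,r4:Mul1,r5:40
  c12: CDB Add1=12; stall  regs: r0:12,r1:5,r2:Add2,r3:Mul2,r4:Mul1,r5:40
  c13: stall  regs: r0:12,r1:5,r2:Add2,r3:Mul2,r4:Mul1,r5:40
  c14: CDB Mul1=1600; issue MUL r4<-Mul1  regs: r0:12,r1:5,r2:Add2,r3:Mul2,r4:Mul1,r5:40
  c15: stall  regs: r0:12,r1:5,r2:Add2,r3:Mul2,r4:Mul1,r5:40
  c16: stall  regs: r0:12,r1:5,r2:Add2,r3:Mul2,r4:Mul1,r5:40
  c17: CDB Add2=1645; stall  regs: r0:12,r1:5,r2:1645,r3:Mul2,r4:Mul1,r5:40
  c18: stall  regs: r0:12,r1:5,r2:1645,r3:Mul2,r4:Mul1,r5:40
  c19: stall  regs: r0:12,r1:5,r2:1645,r3:Mul2,r4:Mul1,r5:40
  c20: stall  regs: r0:12,r1:5,r2:1645,r3:Mul2,r4:Mul1,r5:40
  c21: stall  regs: r0:12,r1:5,r2:1645,r3:Mul2,r4:Mul1,r5:40
  c22: CDB Mul1=8225; issue MUL r5<-Mul1  regs: r0:12,r1:5,r2:1645,r3:Mul2,r4:8225,r5:Mul1
  c23: CDB Mul2=19740; issue SUB r3<-Add1  regs: r0:12,r1:5,r2:1645,r3:Add1,r4:8225,r5:Mul1
  c24: -  regs: r0:12,r1:5,r2:1645,r3:Add1,r4:8225,r5:Mul1
  c25: -  regs: r0:12,r1:5,r2:1645,r3:Add1,r4:8225,r5:Mul1
  c26: CDB Add1=18095  regs: r0:12,r1:5,r2:1645,r3:18095,r4:8225,r5:Mul1

STATUS = VALUE 8225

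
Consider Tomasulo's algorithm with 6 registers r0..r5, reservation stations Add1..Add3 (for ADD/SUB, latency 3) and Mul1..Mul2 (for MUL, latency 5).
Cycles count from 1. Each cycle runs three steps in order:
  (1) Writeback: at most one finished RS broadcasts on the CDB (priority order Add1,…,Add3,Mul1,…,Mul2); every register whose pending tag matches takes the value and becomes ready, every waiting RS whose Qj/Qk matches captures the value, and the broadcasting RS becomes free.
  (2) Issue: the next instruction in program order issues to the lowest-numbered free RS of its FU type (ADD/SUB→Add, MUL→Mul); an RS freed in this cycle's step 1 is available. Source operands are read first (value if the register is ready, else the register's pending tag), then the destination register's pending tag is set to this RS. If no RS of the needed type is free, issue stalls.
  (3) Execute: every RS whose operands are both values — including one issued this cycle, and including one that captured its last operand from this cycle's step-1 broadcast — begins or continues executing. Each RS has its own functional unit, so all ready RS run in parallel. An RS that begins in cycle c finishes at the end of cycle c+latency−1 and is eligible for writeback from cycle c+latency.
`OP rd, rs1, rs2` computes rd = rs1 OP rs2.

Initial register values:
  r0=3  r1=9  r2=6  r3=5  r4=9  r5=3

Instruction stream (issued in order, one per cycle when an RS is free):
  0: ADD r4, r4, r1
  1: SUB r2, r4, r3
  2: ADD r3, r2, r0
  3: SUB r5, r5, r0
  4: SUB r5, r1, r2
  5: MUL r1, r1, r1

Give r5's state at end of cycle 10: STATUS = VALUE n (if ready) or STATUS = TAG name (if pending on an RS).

STATUS = TAG Add1

cycle 1: issue ADD r4<-Add1 // r0:3,r1:9,r2:6,r3:5,r4:Add1,r5:3
cycle 2: issue SUB r2<-Add2 // r0:3,r1:9,r2:Add2,r3:5,r4:Add1,r5:3
cycle 3: issue ADD r3<-Add3 // r0:3,r1:9,r2:Add2,r3:Add3,r4:Add1,r5:3
cycle 4: CDB Add1=18; issue SUB r5<-Add1 // r0:3,r1:9,r2:Add2,r3:Add3,r4:18,r5:Add1
cycle 5: stall // r0:3,r1:9,r2:Add2,r3:Add3,r4:18,r5:Add1
cycle 6: stall // r0:3,r1:9,r2:Add2,r3:Add3,r4:18,r5:Add1
cycle 7: CDB Add1=0; issue SUB r5<-Add1 // r0:3,r1:9,r2:Add2,r3:Add3,r4:18,r5:Add1
cycle 8: CDB Add2=13; issue MUL r1<-Mul1 // r0:3,r1:Mul1,r2:13,r3:Add3,r4:18,r5:Add1
cycle 9: - // r0:3,r1:Mul1,r2:13,r3:Add3,r4:18,r5:Add1
cycle 10: - // r0:3,r1:Mul1,r2:13,r3:Add3,r4:18,r5:Add1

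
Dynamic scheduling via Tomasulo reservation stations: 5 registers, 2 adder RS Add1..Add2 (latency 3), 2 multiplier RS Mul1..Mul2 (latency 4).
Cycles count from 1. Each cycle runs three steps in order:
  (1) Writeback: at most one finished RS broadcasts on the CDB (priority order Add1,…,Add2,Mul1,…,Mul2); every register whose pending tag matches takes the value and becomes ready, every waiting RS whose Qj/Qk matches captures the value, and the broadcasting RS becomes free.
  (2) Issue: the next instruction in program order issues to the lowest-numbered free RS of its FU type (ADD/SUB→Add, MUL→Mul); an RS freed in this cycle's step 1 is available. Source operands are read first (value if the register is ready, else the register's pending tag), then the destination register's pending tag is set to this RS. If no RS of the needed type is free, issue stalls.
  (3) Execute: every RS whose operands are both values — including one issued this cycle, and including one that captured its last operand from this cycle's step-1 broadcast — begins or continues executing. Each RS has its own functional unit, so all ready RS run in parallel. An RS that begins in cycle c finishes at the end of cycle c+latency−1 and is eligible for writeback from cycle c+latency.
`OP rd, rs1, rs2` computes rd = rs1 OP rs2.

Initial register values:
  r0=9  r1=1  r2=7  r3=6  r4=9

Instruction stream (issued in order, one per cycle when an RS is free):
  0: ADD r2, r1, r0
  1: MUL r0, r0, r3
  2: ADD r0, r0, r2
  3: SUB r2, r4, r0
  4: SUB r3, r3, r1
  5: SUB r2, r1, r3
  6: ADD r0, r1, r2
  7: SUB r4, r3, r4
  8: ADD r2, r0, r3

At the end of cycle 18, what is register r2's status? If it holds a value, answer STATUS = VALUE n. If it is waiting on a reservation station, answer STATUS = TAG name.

STATUS = VALUE -4

cycle 1: issue ADD r2<-Add1 // r0:9,r1:1,r2:Add1,r3:6,r4:9
cycle 2: issue MUL r0<-Mul1 // r0:Mul1,r1:1,r2:Add1,r3:6,r4:9
cycle 3: issue ADD r0<-Add2 // r0:Add2,r1:1,r2:Add1,r3:6,r4:9
cycle 4: CDB Add1=10; issue SUB r2<-Add1 // r0:Add2,r1:1,r2:Add1,r3:6,r4:9
cycle 5: stall // r0:Add2,r1:1,r2:Add1,r3:6,r4:9
cycle 6: CDB Mul1=54; stall // r0:Add2,r1:1,r2:Add1,r3:6,r4:9
cycle 7: stall // r0:Add2,r1:1,r2:Add1,r3:6,r4:9
cycle 8: stall // r0:Add2,r1:1,r2:Add1,r3:6,r4:9
cycle 9: CDB Add2=64; issue SUB r3<-Add2 // r0:64,r1:1,r2:Add1,r3:Add2,r4:9
cycle 10: stall // r0:64,r1:1,r2:Add1,r3:Add2,r4:9
cycle 11: stall // r0:64,r1:1,r2:Add1,r3:Add2,r4:9
cycle 12: CDB Add1=-55; issue SUB r2<-Add1 // r0:64,r1:1,r2:Add1,r3:Add2,r4:9
cycle 13: CDB Add2=5; issue ADD r0<-Add2 // r0:Add2,r1:1,r2:Add1,r3:5,r4:9
cycle 14: stall // r0:Add2,r1:1,r2:Add1,r3:5,r4:9
cycle 15: stall // r0:Add2,r1:1,r2:Add1,r3:5,r4:9
cycle 16: CDB Add1=-4; issue SUB r4<-Add1 // r0:Add2,r1:1,r2:-4,r3:5,r4:Add1
cycle 17: stall // r0:Add2,r1:1,r2:-4,r3:5,r4:Add1
cycle 18: stall // r0:Add2,r1:1,r2:-4,r3:5,r4:Add1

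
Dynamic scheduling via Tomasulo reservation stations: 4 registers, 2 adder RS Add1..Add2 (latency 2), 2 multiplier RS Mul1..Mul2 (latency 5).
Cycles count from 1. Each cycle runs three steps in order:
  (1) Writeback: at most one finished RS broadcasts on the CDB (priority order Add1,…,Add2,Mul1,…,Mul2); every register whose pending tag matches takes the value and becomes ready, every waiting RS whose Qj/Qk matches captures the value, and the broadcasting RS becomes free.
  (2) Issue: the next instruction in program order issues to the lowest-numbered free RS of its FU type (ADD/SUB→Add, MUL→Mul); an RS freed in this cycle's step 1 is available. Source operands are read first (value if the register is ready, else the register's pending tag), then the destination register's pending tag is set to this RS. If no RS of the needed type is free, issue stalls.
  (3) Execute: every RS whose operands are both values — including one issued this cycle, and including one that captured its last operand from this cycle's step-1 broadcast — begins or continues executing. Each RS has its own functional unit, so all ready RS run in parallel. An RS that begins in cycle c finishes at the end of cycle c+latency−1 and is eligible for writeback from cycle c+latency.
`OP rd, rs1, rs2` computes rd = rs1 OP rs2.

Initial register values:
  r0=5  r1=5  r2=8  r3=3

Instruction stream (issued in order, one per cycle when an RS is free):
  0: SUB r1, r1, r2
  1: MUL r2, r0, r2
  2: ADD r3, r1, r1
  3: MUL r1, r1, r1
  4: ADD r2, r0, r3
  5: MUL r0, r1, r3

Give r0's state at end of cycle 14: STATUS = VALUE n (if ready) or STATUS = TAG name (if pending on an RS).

STATUS = VALUE -54

c1: issue SUB r1<-Add1 | r0:5,r1:Add1,r2:8,r3:3
c2: issue MUL r2<-Mul1 | r0:5,r1:Add1,r2:Mul1,r3:3
c3: CDB Add1=-3; issue ADD r3<-Add1 | r0:5,r1:-3,r2:Mul1,r3:Add1
c4: issue MUL r1<-Mul2 | r0:5,r1:Mul2,r2:Mul1,r3:Add1
c5: CDB Add1=-6; issue ADD r2<-Add1 | r0:5,r1:Mul2,r2:Add1,r3:-6
c6: stall | r0:5,r1:Mul2,r2:Add1,r3:-6
c7: CDB Add1=-1; stall | r0:5,r1:Mul2,r2:-1,r3:-6
c8: CDB Mul1=40; issue MUL r0<-Mul1 | r0:Mul1,r1:Mul2,r2:-1,r3:-6
c9: CDB Mul2=9 | r0:Mul1,r1:9,r2:-1,r3:-6
c10: - | r0:Mul1,r1:9,r2:-1,r3:-6
c11: - | r0:Mul1,r1:9,r2:-1,r3:-6
c12: - | r0:Mul1,r1:9,r2:-1,r3:-6
c13: - | r0:Mul1,r1:9,r2:-1,r3:-6
c14: CDB Mul1=-54 | r0:-54,r1:9,r2:-1,r3:-6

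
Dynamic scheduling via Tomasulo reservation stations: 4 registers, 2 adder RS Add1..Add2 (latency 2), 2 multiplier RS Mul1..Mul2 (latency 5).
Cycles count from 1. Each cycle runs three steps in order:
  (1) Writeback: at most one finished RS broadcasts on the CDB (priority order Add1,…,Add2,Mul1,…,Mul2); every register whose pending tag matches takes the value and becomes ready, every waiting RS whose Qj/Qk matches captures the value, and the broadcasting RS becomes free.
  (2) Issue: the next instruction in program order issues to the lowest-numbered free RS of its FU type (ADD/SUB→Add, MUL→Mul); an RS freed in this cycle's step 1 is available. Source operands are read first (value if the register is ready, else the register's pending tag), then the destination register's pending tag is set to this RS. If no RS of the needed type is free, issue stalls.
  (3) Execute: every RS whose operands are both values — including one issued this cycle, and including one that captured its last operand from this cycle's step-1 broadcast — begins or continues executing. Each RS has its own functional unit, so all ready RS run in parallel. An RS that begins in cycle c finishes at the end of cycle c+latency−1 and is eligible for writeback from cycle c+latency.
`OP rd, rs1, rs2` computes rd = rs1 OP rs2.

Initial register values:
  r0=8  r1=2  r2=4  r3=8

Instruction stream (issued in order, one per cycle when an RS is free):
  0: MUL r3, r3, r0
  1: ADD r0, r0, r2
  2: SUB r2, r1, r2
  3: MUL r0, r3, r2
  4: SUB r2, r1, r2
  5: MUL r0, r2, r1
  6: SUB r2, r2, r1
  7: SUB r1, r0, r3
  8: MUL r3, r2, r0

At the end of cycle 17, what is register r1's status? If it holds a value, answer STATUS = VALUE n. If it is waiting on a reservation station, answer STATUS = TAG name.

STATUS = VALUE -56

c1: issue MUL r3<-Mul1 | r0:8,r1:2,r2:4,r3:Mul1
c2: issue ADD r0<-Add1 | r0:Add1,r1:2,r2:4,r3:Mul1
c3: issue SUB r2<-Add2 | r0:Add1,r1:2,r2:Add2,r3:Mul1
c4: CDB Add1=12; issue MUL r0<-Mul2 | r0:Mul2,r1:2,r2:Add2,r3:Mul1
c5: CDB Add2=-2; issue SUB r2<-Add1 | r0:Mul2,r1:2,r2:Add1,r3:Mul1
c6: CDB Mul1=64; issue MUL r0<-Mul1 | r0:Mul1,r1:2,r2:Add1,r3:64
c7: CDB Add1=4; issue SUB r2<-Add1 | r0:Mul1,r1:2,r2:Add1,r3:64
c8: issue SUB r1<-Add2 | r0:Mul1,r1:Add2,r2:Add1,r3:64
c9: CDB Add1=2; stall | r0:Mul1,r1:Add2,r2:2,r3:64
c10: stall | r0:Mul1,r1:Add2,r2:2,r3:64
c11: CDB Mul2=-128; issue MUL r3<-Mul2 | r0:Mul1,r1:Add2,r2:2,r3:Mul2
c12: CDB Mul1=8 | r0:8,r1:Add2,r2:2,r3:Mul2
c13: - | r0:8,r1:Add2,r2:2,r3:Mul2
c14: CDB Add2=-56 | r0:8,r1:-56,r2:2,r3:Mul2
c15: - | r0:8,r1:-56,r2:2,r3:Mul2
c16: - | r0:8,r1:-56,r2:2,r3:Mul2
c17: CDB Mul2=16 | r0:8,r1:-56,r2:2,r3:16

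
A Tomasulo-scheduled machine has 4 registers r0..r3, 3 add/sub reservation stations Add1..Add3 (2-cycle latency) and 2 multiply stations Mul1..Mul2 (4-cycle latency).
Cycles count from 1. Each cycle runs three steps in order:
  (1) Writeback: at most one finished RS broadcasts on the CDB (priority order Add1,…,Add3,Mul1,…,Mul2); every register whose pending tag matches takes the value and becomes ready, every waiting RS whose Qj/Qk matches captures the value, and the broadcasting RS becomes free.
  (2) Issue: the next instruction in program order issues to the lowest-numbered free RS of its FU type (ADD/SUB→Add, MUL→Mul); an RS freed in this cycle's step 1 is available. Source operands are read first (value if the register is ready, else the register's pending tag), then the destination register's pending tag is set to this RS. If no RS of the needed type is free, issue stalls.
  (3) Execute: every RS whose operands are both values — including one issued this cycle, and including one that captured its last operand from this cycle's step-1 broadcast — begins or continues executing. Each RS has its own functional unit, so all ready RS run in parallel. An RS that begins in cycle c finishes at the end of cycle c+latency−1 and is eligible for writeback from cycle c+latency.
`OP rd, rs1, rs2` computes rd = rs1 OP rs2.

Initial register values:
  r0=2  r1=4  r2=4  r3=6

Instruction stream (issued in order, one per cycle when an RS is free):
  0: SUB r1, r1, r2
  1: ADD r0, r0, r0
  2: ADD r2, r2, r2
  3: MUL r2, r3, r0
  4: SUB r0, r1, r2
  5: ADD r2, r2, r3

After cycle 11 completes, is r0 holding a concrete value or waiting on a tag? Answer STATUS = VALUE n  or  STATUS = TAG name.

STATUS = VALUE -24

c1: issue SUB r1<-Add1 | r0:2,r1:Add1,r2:4,r3:6
c2: issue ADD r0<-Add2 | r0:Add2,r1:Add1,r2:4,r3:6
c3: CDB Add1=0; issue ADD r2<-Add1 | r0:Add2,r1:0,r2:Add1,r3:6
c4: CDB Add2=4; issue MUL r2<-Mul1 | r0:4,r1:0,r2:Mul1,r3:6
c5: CDB Add1=8; issue SUB r0<-Add1 | r0:Add1,r1:0,r2:Mul1,r3:6
c6: issue ADD r2<-Add2 | r0:Add1,r1:0,r2:Add2,r3:6
c7: - | r0:Add1,r1:0,r2:Add2,r3:6
c8: CDB Mul1=24 | r0:Add1,r1:0,r2:Add2,r3:6
c9: - | r0:Add1,r1:0,r2:Add2,r3:6
c10: CDB Add1=-24 | r0:-24,r1:0,r2:Add2,r3:6
c11: CDB Add2=30 | r0:-24,r1:0,r2:30,r3:6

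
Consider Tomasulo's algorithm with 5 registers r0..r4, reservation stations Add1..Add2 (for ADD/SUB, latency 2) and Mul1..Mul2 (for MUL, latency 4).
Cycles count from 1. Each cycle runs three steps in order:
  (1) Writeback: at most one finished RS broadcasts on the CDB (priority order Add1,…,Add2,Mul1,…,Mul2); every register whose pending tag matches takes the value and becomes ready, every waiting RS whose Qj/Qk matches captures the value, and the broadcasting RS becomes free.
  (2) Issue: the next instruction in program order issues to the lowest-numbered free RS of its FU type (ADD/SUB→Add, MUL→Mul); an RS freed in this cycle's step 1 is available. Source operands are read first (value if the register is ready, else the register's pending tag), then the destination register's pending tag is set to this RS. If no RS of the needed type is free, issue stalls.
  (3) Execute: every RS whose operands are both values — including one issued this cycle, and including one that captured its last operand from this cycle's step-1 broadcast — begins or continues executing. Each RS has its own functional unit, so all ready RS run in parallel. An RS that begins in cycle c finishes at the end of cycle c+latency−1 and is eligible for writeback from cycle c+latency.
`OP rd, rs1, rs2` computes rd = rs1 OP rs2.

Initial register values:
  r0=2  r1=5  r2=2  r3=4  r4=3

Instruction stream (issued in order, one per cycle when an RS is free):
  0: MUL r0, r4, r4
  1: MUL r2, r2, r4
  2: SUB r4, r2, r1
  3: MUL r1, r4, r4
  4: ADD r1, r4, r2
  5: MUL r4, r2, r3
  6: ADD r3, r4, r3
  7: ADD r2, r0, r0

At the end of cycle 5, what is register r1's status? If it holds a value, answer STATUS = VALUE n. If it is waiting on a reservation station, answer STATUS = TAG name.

STATUS = TAG Mul1

cycle 1: issue MUL r0<-Mul1 // r0:Mul1,r1:5,r2:2,r3:4,r4:3
cycle 2: issue MUL r2<-Mul2 // r0:Mul1,r1:5,r2:Mul2,r3:4,r4:3
cycle 3: issue SUB r4<-Add1 // r0:Mul1,r1:5,r2:Mul2,r3:4,r4:Add1
cycle 4: stall // r0:Mul1,r1:5,r2:Mul2,r3:4,r4:Add1
cycle 5: CDB Mul1=9; issue MUL r1<-Mul1 // r0:9,r1:Mul1,r2:Mul2,r3:4,r4:Add1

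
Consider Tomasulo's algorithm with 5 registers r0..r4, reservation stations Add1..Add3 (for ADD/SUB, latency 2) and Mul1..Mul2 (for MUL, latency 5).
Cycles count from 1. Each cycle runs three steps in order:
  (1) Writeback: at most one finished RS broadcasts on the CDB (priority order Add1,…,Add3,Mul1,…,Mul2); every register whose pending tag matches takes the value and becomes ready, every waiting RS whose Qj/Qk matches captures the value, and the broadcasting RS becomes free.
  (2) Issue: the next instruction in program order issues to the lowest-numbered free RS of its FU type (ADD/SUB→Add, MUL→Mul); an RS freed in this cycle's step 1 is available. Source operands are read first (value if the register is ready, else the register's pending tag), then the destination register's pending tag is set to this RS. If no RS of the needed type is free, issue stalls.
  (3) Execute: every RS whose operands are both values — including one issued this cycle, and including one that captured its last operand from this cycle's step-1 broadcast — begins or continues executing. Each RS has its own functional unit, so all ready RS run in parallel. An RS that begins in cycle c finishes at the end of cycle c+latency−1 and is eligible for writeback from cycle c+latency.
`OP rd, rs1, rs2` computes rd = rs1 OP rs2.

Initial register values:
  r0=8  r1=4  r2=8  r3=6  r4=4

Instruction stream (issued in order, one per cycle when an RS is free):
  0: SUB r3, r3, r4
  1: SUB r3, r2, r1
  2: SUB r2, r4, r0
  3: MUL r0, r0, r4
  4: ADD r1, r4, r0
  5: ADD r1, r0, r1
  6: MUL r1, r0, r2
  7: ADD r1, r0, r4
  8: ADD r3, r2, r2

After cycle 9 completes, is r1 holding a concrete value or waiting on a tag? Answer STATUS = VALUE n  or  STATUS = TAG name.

STATUS = TAG Add3

cycle 1: issue SUB r3<-Add1 // r0:8,r1:4,r2:8,r3:Add1,r4:4
cycle 2: issue SUB r3<-Add2 // r0:8,r1:4,r2:8,r3:Add2,r4:4
cycle 3: CDB Add1=2; issue SUB r2<-Add1 // r0:8,r1:4,r2:Add1,r3:Add2,r4:4
cycle 4: CDB Add2=4; issue MUL r0<-Mul1 // r0:Mul1,r1:4,r2:Add1,r3:4,r4:4
cycle 5: CDB Add1=-4; issue ADD r1<-Add1 // r0:Mul1,r1:Add1,r2:-4,r3:4,r4:4
cycle 6: issue ADD r1<-Add2 // r0:Mul1,r1:Add2,r2:-4,r3:4,r4:4
cycle 7: issue MUL r1<-Mul2 // r0:Mul1,r1:Mul2,r2:-4,r3:4,r4:4
cycle 8: issue ADD r1<-Add3 // r0:Mul1,r1:Add3,r2:-4,r3:4,r4:4
cycle 9: CDB Mul1=32; stall // r0:32,r1:Add3,r2:-4,r3:4,r4:4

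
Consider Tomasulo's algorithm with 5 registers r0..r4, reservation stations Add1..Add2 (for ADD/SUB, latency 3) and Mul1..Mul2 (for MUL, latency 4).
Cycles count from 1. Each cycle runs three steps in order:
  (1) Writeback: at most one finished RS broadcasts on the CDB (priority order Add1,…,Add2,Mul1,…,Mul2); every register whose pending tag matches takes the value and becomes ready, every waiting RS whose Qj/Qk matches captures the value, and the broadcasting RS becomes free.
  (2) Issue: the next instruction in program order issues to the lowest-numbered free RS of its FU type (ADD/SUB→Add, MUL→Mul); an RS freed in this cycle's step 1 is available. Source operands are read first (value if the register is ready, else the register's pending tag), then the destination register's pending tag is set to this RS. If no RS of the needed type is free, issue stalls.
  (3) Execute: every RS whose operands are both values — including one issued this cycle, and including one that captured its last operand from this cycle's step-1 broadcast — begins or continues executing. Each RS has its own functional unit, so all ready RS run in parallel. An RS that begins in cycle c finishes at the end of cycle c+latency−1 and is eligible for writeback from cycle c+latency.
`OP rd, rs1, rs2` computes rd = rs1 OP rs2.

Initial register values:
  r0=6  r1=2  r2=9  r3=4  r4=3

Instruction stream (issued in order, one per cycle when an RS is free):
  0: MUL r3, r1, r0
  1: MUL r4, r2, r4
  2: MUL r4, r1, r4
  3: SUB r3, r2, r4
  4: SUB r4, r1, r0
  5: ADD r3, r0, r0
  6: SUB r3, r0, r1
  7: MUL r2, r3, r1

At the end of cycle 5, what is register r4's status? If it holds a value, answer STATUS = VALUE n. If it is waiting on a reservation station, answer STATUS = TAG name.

cycle 1: issue MUL r3<-Mul1 // r0:6,r1:2,r2:9,r3:Mul1,r4:3
cycle 2: issue MUL r4<-Mul2 // r0:6,r1:2,r2:9,r3:Mul1,r4:Mul2
cycle 3: stall // r0:6,r1:2,r2:9,r3:Mul1,r4:Mul2
cycle 4: stall // r0:6,r1:2,r2:9,r3:Mul1,r4:Mul2
cycle 5: CDB Mul1=12; issue MUL r4<-Mul1 // r0:6,r1:2,r2:9,r3:12,r4:Mul1

STATUS = TAG Mul1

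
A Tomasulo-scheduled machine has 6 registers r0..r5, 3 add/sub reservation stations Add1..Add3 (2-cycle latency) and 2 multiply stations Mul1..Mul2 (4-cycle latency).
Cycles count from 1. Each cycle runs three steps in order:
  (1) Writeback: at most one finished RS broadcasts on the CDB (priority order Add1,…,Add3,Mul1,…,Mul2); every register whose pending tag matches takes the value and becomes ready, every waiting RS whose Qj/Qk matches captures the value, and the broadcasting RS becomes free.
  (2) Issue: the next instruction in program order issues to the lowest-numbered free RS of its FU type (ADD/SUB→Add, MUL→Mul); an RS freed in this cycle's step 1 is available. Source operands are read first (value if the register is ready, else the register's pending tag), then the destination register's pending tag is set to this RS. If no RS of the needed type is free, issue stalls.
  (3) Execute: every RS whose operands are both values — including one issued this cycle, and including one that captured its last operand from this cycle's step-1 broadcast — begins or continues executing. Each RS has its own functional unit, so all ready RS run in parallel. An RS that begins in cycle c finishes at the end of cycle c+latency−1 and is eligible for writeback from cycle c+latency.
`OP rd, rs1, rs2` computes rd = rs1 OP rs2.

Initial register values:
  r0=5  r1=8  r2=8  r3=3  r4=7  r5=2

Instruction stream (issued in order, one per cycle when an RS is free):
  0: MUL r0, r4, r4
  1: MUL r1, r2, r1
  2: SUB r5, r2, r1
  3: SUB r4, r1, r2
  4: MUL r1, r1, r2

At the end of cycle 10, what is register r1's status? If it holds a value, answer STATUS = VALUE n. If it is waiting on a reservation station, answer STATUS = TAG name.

STATUS = VALUE 512

  c1: issue MUL r0<-Mul1  regs: r0:Mul1,r1:8,r2:8,r3:3,r4:7,r5:2
  c2: issue MUL r1<-Mul2  regs: r0:Mul1,r1:Mul2,r2:8,r3:3,r4:7,r5:2
  c3: issue SUB r5<-Add1  regs: r0:Mul1,r1:Mul2,r2:8,r3:3,r4:7,r5:Add1
  c4: issue SUB r4<-Add2  regs: r0:Mul1,r1:Mul2,r2:8,r3:3,r4:Add2,r5:Add1
  c5: CDB Mul1=49; issue MUL r1<-Mul1  regs: r0:49,r1:Mul1,r2:8,r3:3,r4:Add2,r5:Add1
  c6: CDB Mul2=64  regs: r0:49,r1:Mul1,r2:8,r3:3,r4:Add2,r5:Add1
  c7: -  regs: r0:49,r1:Mul1,r2:8,r3:3,r4:Add2,r5:Add1
  c8: CDB Add1=-56  regs: r0:49,r1:Mul1,r2:8,r3:3,r4:Add2,r5:-56
  c9: CDB Add2=56  regs: r0:49,r1:Mul1,r2:8,r3:3,r4:56,r5:-56
  c10: CDB Mul1=512  regs: r0:49,r1:512,r2:8,r3:3,r4:56,r5:-56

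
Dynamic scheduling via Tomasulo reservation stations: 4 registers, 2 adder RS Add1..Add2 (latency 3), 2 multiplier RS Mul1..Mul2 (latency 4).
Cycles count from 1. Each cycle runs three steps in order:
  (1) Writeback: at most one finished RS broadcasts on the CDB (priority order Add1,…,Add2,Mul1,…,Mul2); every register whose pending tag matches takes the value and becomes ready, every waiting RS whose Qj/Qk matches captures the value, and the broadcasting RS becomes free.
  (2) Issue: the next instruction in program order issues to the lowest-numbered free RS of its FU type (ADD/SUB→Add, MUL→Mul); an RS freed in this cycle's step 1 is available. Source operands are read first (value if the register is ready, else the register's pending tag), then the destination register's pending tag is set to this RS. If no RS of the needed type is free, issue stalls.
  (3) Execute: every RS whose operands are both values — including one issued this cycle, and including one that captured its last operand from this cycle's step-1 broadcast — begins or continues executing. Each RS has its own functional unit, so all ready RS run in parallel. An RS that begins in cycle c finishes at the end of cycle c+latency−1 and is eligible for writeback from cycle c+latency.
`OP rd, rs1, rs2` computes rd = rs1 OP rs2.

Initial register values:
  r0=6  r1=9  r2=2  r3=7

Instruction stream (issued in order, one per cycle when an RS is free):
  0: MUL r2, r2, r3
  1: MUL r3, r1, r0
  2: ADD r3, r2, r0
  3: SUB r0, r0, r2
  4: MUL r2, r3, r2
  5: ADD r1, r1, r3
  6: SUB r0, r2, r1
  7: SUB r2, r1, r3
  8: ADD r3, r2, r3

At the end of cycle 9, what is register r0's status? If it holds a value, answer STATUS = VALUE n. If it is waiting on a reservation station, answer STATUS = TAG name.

cycle 1: issue MUL r2<-Mul1 // r0:6,r1:9,r2:Mul1,r3:7
cycle 2: issue MUL r3<-Mul2 // r0:6,r1:9,r2:Mul1,r3:Mul2
cycle 3: issue ADD r3<-Add1 // r0:6,r1:9,r2:Mul1,r3:Add1
cycle 4: issue SUB r0<-Add2 // r0:Add2,r1:9,r2:Mul1,r3:Add1
cycle 5: CDB Mul1=14; issue MUL r2<-Mul1 // r0:Add2,r1:9,r2:Mul1,r3:Add1
cycle 6: CDB Mul2=54; stall // r0:Add2,r1:9,r2:Mul1,r3:Add1
cycle 7: stall // r0:Add2,r1:9,r2:Mul1,r3:Add1
cycle 8: CDB Add1=20; issue ADD r1<-Add1 // r0:Add2,r1:Add1,r2:Mul1,r3:20
cycle 9: CDB Add2=-8; issue SUB r0<-Add2 // r0:Add2,r1:Add1,r2:Mul1,r3:20

STATUS = TAG Add2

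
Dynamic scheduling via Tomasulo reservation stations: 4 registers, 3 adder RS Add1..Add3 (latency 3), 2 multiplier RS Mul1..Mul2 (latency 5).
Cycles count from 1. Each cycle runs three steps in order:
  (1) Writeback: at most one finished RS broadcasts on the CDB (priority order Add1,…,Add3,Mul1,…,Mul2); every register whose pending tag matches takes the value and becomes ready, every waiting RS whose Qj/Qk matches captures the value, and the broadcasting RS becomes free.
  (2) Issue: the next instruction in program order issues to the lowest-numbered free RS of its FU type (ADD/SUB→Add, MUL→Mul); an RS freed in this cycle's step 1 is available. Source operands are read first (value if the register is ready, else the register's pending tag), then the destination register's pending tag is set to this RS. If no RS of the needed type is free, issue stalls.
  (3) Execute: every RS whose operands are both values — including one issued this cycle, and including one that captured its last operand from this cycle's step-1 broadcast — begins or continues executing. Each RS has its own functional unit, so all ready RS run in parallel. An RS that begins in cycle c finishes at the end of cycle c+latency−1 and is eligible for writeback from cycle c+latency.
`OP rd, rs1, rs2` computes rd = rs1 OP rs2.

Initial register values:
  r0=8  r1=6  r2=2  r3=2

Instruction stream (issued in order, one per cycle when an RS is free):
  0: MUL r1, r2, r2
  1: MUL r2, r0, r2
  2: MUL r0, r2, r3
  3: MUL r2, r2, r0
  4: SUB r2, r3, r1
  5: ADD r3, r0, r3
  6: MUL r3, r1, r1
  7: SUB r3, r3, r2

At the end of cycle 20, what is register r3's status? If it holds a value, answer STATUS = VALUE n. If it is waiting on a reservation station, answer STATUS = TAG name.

STATUS = VALUE 18

c1: issue MUL r1<-Mul1 | r0:8,r1:Mul1,r2:2,r3:2
c2: issue MUL r2<-Mul2 | r0:8,r1:Mul1,r2:Mul2,r3:2
c3: stall | r0:8,r1:Mul1,r2:Mul2,r3:2
c4: stall | r0:8,r1:Mul1,r2:Mul2,r3:2
c5: stall | r0:8,r1:Mul1,r2:Mul2,r3:2
c6: CDB Mul1=4; issue MUL r0<-Mul1 | r0:Mul1,r1:4,r2:Mul2,r3:2
c7: CDB Mul2=16; issue MUL r2<-Mul2 | r0:Mul1,r1:4,r2:Mul2,r3:2
c8: issue SUB r2<-Add1 | r0:Mul1,r1:4,r2:Add1,r3:2
c9: issue ADD r3<-Add2 | r0:Mul1,r1:4,r2:Add1,r3:Add2
c10: stall | r0:Mul1,r1:4,r2:Add1,r3:Add2
c11: CDB Add1=-2; stall | r0:Mul1,r1:4,r2:-2,r3:Add2
c12: CDB Mul1=32; issue MUL r3<-Mul1 | r0:32,r1:4,r2:-2,r3:Mul1
c13: issue SUB r3<-Add1 | r0:32,r1:4,r2:-2,r3:Add1
c14: - | r0:32,r1:4,r2:-2,r3:Add1
c15: CDB Add2=34 | r0:32,r1:4,r2:-2,r3:Add1
c16: - | r0:32,r1:4,r2:-2,r3:Add1
c17: CDB Mul1=16 | r0:32,r1:4,r2:-2,r3:Add1
c18: CDB Mul2=512 | r0:32,r1:4,r2:-2,r3:Add1
c19: - | r0:32,r1:4,r2:-2,r3:Add1
c20: CDB Add1=18 | r0:32,r1:4,r2:-2,r3:18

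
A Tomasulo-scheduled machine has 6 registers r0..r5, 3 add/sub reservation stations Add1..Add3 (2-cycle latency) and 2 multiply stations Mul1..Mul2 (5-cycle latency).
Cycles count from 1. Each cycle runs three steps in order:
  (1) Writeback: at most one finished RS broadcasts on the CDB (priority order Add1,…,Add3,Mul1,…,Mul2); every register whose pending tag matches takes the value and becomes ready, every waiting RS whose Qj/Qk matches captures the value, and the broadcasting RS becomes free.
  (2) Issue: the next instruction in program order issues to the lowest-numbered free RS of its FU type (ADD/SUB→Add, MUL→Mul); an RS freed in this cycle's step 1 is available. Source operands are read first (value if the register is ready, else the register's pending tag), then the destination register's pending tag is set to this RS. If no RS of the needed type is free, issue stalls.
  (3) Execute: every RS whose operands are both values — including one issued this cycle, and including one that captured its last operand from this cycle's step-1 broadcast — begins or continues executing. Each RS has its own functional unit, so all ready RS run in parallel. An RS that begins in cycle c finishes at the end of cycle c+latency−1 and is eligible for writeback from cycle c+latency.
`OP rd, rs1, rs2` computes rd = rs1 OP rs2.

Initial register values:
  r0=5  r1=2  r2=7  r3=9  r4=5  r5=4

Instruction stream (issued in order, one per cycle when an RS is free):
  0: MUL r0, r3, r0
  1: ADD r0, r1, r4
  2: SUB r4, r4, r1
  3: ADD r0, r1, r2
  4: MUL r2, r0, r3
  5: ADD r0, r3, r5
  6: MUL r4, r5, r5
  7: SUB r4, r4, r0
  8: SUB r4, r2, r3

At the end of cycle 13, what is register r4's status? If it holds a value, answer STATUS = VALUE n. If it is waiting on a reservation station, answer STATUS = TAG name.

STATUS = VALUE 72

c1: issue MUL r0<-Mul1 | r0:Mul1,r1:2,r2:7,r3:9,r4:5,r5:4
c2: issue ADD r0<-Add1 | r0:Add1,r1:2,r2:7,r3:9,r4:5,r5:4
c3: issue SUB r4<-Add2 | r0:Add1,r1:2,r2:7,r3:9,r4:Add2,r5:4
c4: CDB Add1=7; issue ADD r0<-Add1 | r0:Add1,r1:2,r2:7,r3:9,r4:Add2,r5:4
c5: CDB Add2=3; issue MUL r2<-Mul2 | r0:Add1,r1:2,r2:Mul2,r3:9,r4:3,r5:4
c6: CDB Add1=9; issue ADD r0<-Add1 | r0:Add1,r1:2,r2:Mul2,r3:9,r4:3,r5:4
c7: CDB Mul1=45; issue MUL r4<-Mul1 | r0:Add1,r1:2,r2:Mul2,r3:9,r4:Mul1,r5:4
c8: CDB Add1=13; issue SUB r4<-Add1 | r0:13,r1:2,r2:Mul2,r3:9,r4:Add1,r5:4
c9: issue SUB r4<-Add2 | r0:13,r1:2,r2:Mul2,r3:9,r4:Add2,r5:4
c10: - | r0:13,r1:2,r2:Mul2,r3:9,r4:Add2,r5:4
c11: CDB Mul2=81 | r0:13,r1:2,r2:81,r3:9,r4:Add2,r5:4
c12: CDB Mul1=16 | r0:13,r1:2,r2:81,r3:9,r4:Add2,r5:4
c13: CDB Add2=72 | r0:13,r1:2,r2:81,r3:9,r4:72,r5:4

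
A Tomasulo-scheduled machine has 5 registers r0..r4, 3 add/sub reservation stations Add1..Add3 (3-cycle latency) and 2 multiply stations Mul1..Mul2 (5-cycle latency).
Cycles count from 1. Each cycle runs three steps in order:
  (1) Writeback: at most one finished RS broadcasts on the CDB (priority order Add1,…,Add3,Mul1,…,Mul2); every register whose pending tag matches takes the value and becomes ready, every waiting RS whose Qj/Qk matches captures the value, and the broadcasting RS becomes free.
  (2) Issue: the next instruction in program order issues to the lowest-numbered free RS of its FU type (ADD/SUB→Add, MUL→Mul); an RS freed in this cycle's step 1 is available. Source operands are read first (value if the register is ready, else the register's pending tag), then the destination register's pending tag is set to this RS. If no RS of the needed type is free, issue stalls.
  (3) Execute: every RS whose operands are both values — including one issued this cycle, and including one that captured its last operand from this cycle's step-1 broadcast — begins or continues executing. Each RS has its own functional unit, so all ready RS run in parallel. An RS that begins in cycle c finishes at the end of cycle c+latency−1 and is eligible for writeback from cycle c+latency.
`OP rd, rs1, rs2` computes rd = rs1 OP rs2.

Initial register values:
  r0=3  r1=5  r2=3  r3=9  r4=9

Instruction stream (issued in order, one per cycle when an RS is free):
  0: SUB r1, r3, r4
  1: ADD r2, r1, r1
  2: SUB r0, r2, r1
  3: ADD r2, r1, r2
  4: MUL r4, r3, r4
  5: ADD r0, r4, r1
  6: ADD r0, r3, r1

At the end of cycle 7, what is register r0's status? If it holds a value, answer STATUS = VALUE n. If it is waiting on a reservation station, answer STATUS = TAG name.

STATUS = TAG Add2

cycle 1: issue SUB r1<-Add1 // r0:3,r1:Add1,r2:3,r3:9,r4:9
cycle 2: issue ADD r2<-Add2 // r0:3,r1:Add1,r2:Add2,r3:9,r4:9
cycle 3: issue SUB r0<-Add3 // r0:Add3,r1:Add1,r2:Add2,r3:9,r4:9
cycle 4: CDB Add1=0; issue ADD r2<-Add1 // r0:Add3,r1:0,r2:Add1,r3:9,r4:9
cycle 5: issue MUL r4<-Mul1 // r0:Add3,r1:0,r2:Add1,r3:9,r4:Mul1
cycle 6: stall // r0:Add3,r1:0,r2:Add1,r3:9,r4:Mul1
cycle 7: CDB Add2=0; issue ADD r0<-Add2 // r0:Add2,r1:0,r2:Add1,r3:9,r4:Mul1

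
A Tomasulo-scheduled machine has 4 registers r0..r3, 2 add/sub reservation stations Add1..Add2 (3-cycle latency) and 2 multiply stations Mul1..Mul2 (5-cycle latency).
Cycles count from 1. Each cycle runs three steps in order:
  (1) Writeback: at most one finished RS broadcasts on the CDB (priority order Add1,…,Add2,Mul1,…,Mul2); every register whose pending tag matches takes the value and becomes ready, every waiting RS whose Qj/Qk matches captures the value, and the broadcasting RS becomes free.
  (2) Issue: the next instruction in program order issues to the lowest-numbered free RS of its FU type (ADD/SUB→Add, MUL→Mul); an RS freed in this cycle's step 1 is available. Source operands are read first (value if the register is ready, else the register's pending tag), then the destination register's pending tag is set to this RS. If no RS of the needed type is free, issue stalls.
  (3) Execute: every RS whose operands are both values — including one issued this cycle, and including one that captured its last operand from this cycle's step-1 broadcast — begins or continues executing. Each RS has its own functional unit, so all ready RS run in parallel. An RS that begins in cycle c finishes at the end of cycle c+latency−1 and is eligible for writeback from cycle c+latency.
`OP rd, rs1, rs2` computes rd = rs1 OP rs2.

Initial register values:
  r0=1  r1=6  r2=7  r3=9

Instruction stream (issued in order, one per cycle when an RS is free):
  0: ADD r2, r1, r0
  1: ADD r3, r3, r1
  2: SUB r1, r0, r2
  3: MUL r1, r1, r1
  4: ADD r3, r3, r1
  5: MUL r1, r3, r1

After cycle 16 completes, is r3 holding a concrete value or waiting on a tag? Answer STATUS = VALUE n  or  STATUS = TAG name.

c1: issue ADD r2<-Add1 | r0:1,r1:6,r2:Add1,r3:9
c2: issue ADD r3<-Add2 | r0:1,r1:6,r2:Add1,r3:Add2
c3: stall | r0:1,r1:6,r2:Add1,r3:Add2
c4: CDB Add1=7; issue SUB r1<-Add1 | r0:1,r1:Add1,r2:7,r3:Add2
c5: CDB Add2=15; issue MUL r1<-Mul1 | r0:1,r1:Mul1,r2:7,r3:15
c6: issue ADD r3<-Add2 | r0:1,r1:Mul1,r2:7,r3:Add2
c7: CDB Add1=-6; issue MUL r1<-Mul2 | r0:1,r1:Mul2,r2:7,r3:Add2
c8: - | r0:1,r1:Mul2,r2:7,r3:Add2
c9: - | r0:1,r1:Mul2,r2:7,r3:Add2
c10: - | r0:1,r1:Mul2,r2:7,r3:Add2
c11: - | r0:1,r1:Mul2,r2:7,r3:Add2
c12: CDB Mul1=36 | r0:1,r1:Mul2,r2:7,r3:Add2
c13: - | r0:1,r1:Mul2,r2:7,r3:Add2
c14: - | r0:1,r1:Mul2,r2:7,r3:Add2
c15: CDB Add2=51 | r0:1,r1:Mul2,r2:7,r3:51
c16: - | r0:1,r1:Mul2,r2:7,r3:51

STATUS = VALUE 51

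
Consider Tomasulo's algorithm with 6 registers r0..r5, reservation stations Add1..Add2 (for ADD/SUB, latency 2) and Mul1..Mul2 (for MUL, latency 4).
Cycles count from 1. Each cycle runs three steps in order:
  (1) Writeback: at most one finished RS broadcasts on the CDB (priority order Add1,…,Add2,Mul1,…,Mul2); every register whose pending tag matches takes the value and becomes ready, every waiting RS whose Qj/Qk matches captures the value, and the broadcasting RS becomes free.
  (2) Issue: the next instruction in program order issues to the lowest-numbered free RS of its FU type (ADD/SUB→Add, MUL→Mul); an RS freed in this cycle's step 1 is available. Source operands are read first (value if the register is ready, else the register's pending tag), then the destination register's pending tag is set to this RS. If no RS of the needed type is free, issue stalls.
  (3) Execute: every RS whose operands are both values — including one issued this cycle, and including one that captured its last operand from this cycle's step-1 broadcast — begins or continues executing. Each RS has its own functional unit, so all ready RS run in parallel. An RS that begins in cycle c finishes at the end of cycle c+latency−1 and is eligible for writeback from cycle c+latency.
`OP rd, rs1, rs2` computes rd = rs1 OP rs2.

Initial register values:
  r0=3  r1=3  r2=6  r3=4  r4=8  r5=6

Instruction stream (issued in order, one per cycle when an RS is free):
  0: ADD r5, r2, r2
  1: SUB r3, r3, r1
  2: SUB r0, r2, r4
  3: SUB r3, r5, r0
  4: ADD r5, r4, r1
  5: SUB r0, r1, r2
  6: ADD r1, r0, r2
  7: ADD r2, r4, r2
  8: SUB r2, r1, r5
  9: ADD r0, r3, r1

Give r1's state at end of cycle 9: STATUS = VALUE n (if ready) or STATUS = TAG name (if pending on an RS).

cycle 1: issue ADD r5<-Add1 // r0:3,r1:3,r2:6,r3:4,r4:8,r5:Add1
cycle 2: issue SUB r3<-Add2 // r0:3,r1:3,r2:6,r3:Add2,r4:8,r5:Add1
cycle 3: CDB Add1=12; issue SUB r0<-Add1 // r0:Add1,r1:3,r2:6,r3:Add2,r4:8,r5:12
cycle 4: CDB Add2=1; issue SUB r3<-Add2 // r0:Add1,r1:3,r2:6,r3:Add2,r4:8,r5:12
cycle 5: CDB Add1=-2; issue ADD r5<-Add1 // r0:-2,r1:3,r2:6,r3:Add2,r4:8,r5:Add1
cycle 6: stall // r0:-2,r1:3,r2:6,r3:Add2,r4:8,r5:Add1
cycle 7: CDB Add1=11; issue SUB r0<-Add1 // r0:Add1,r1:3,r2:6,r3:Add2,r4:8,r5:11
cycle 8: CDB Add2=14; issue ADD r1<-Add2 // r0:Add1,r1:Add2,r2:6,r3:14,r4:8,r5:11
cycle 9: CDB Add1=-3; issue ADD r2<-Add1 // r0:-3,r1:Add2,r2:Add1,r3:14,r4:8,r5:11

STATUS = TAG Add2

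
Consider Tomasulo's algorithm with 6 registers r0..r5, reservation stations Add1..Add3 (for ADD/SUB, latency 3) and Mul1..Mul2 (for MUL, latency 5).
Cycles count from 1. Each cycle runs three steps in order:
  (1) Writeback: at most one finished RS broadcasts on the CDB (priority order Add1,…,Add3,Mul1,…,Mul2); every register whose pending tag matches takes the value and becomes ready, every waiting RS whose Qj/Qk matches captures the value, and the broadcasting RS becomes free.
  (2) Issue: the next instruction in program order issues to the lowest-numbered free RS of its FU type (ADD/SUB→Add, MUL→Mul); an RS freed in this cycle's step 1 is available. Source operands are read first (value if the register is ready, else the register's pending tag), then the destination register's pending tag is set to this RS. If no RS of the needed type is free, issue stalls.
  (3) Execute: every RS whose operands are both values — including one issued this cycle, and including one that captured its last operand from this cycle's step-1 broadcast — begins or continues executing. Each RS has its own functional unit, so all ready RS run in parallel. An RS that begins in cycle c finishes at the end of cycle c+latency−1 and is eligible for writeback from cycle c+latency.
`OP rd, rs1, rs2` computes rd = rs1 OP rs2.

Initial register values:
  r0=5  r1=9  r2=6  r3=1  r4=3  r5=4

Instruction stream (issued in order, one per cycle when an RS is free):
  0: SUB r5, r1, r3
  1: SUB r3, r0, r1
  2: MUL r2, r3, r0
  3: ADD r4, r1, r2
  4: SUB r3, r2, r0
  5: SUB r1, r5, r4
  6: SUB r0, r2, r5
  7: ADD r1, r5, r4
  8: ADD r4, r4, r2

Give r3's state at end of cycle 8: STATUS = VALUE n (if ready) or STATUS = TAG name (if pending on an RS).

cycle 1: issue SUB r5<-Add1 // r0:5,r1:9,r2:6,r3:1,r4:3,r5:Add1
cycle 2: issue SUB r3<-Add2 // r0:5,r1:9,r2:6,r3:Add2,r4:3,r5:Add1
cycle 3: issue MUL r2<-Mul1 // r0:5,r1:9,r2:Mul1,r3:Add2,r4:3,r5:Add1
cycle 4: CDB Add1=8; issue ADD r4<-Add1 // r0:5,r1:9,r2:Mul1,r3:Add2,r4:Add1,r5:8
cycle 5: CDB Add2=-4; issue SUB r3<-Add2 // r0:5,r1:9,r2:Mul1,r3:Add2,r4:Add1,r5:8
cycle 6: issue SUB r1<-Add3 // r0:5,r1:Add3,r2:Mul1,r3:Add2,r4:Add1,r5:8
cycle 7: stall // r0:5,r1:Add3,r2:Mul1,r3:Add2,r4:Add1,r5:8
cycle 8: stall // r0:5,r1:Add3,r2:Mul1,r3:Add2,r4:Add1,r5:8

STATUS = TAG Add2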